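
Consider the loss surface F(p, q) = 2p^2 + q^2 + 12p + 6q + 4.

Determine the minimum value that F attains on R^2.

-23

F(p,q) separates as A(p) + B(q) + 4, so its minimum is min A + min B + 4.
A'(p) = 4p + 12 vanishes at p ∈ {-3}; B'(q) = 2q + 6 vanishes at q ∈ {-3}.
Local minima of A (where A''>0): A(-3)=-18. Local minima of B: B(-3)=-9.
So the global minimum of F is A(-3) + B(-3) + 4 = -18 − 9 + 4 = -23, attained at (-3, -3).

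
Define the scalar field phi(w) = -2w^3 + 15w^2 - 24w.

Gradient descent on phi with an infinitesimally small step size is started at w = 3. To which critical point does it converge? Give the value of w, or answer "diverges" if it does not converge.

1

phi'(w) = -6(w - 4)(w - 1), so phi'(3) = 12.
Gradient descent moves in the -phi' direction, i.e. w is decreasing.
The nearest critical point in that direction is w = 1, where phi'' = 18 > 0 (a local minimum). The iterate converges there.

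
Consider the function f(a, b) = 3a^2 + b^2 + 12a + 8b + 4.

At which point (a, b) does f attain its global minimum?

f(a,b) separates as P(a) + Q(b) + 4, so its minimum is min P + min Q + 4.
P'(a) = 6a + 12 vanishes at a ∈ {-2}; Q'(b) = 2b + 8 vanishes at b ∈ {-4}.
Local minima of P (where P''>0): P(-2)=-12. Local minima of Q: Q(-4)=-16.
So the global minimum of f is P(-2) + Q(-4) + 4 = -12 − 16 + 4 = -24, attained at (-2, -4).

(-2, -4)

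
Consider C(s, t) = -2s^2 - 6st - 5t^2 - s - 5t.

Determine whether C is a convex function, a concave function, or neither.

C is quadratic, so its Hessian is the constant matrix H = [[-4, -6], [-6, -10]].
det(H) = 4, tr(H) = -14.
det(H) > 0 and tr(H) < 0, so H is negative definite everywhere: concave.

concave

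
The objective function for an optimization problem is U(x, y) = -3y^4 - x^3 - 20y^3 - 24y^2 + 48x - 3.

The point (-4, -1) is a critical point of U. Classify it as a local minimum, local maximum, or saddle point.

The mixed partial ∂²U/∂x∂y is 0, so the Hessian at any point is diag(U_xx, U_yy) = diag(-6x, -12(3y^2 + 10y + 4)).
At (-4, -1): H = diag(24, 36).
Both eigenvalues are positive, so H is positive definite: a local minimum.

local minimum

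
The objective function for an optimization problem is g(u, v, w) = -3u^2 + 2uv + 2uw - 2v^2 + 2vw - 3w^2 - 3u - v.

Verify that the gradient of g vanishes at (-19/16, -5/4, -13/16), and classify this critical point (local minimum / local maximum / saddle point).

local maximum

∇g = (-6u + 2v + 2w - 3, 2u - 4v + 2w - 1, 2u + 2v - 6w); substituting (-19/16, -5/4, -13/16) gives ∇g = (0, 0, 0), so (-19/16, -5/4, -13/16) is indeed a critical point.
The Hessian is constant: H = [[-6, 2, 2], [2, -4, 2], [2, 2, -6]].
Leading principal minors: Δ₁ = -6, Δ₂ = 20, Δ₃ = -64.
The minors alternate sign starting negative (−, +, −), so H is negative definite: a local maximum.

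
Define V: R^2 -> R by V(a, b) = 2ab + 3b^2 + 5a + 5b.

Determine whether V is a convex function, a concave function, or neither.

neither

V is quadratic, so its Hessian is the constant matrix H = [[0, 2], [2, 6]].
det(H) = -4, tr(H) = 6.
det(H) < 0, so H is indefinite: neither convex nor concave.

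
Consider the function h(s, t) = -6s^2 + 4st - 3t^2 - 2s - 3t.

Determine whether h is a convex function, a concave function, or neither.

h is quadratic, so its Hessian is the constant matrix H = [[-12, 4], [4, -6]].
det(H) = 56, tr(H) = -18.
det(H) > 0 and tr(H) < 0, so H is negative definite everywhere: concave.

concave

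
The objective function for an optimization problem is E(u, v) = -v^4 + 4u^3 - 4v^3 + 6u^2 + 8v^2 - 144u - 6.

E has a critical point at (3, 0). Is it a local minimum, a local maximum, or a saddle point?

local minimum

The mixed partial ∂²E/∂u∂v is 0, so the Hessian at any point is diag(E_uu, E_vv) = diag(12(2u + 1), 4(-3v^2 - 6v + 4)).
At (3, 0): H = diag(84, 16).
Both eigenvalues are positive, so H is positive definite: a local minimum.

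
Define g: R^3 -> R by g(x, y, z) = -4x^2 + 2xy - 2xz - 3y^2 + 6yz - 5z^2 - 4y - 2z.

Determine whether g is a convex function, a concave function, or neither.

g is quadratic, so its Hessian is the constant matrix H = [[-8, 2, -2], [2, -6, 6], [-2, 6, -10]].
Leading principal minors: -8, 44, -176.
Signs alternate −, +, − ⇒ H ≺ 0 ⇒ concave.

concave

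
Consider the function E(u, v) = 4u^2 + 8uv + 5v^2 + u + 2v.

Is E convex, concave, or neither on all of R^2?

convex

E is quadratic, so its Hessian is the constant matrix H = [[8, 8], [8, 10]].
det(H) = 16, tr(H) = 18.
det(H) > 0 and tr(H) > 0, so H is positive definite everywhere: convex.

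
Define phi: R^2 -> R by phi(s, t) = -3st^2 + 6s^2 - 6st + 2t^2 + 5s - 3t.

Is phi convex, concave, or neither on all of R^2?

The term -3st^2 is cubic, so the Hessian is not constant.
∂²phi/∂t² = -6s + 4, which takes both signs as s varies (negative for sufficiently large s). A diagonal entry of the Hessian changing sign means the Hessian is neither positive- nor negative-semidefinite on all of R^2.

neither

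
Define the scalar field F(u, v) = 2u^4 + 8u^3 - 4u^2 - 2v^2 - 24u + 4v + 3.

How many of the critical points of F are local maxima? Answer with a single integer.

1

F separates as a function of u plus a function of v, so ∇F=0 decouples.
∂F/∂u = 8(u - 1)(u + 1)(u + 3) = 0 at u ∈ {-3, -1, 1}; ∂F/∂v = -4(v - 1) = 0 at v ∈ {1}.
The Hessian is diagonal: diag(F_uu, F_vv). Second derivatives: F_uu(-3)=64, F_uu(-1)=-32, F_uu(1)=64; F_vv(1)=-4.
Local maxima occur where both diagonal entries negative: (-1, 1). Count: 1.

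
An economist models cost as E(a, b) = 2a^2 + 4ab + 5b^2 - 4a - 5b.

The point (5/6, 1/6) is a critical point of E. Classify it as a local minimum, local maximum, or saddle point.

local minimum

The Hessian of E is constant: H = [[4, 4], [4, 10]].
det(H) = 4·10 − 4² = 24.
det(H) > 0 and tr(H) = 14 > 0, so H is positive definite and the point is a local minimum.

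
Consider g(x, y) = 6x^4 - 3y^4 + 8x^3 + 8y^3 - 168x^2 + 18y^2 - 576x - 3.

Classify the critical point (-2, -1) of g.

local maximum

The mixed partial ∂²g/∂x∂y is 0, so the Hessian at any point is diag(g_xx, g_yy) = diag(24(3x^2 + 2x - 14), 12(-3y^2 + 4y + 3)).
At (-2, -1): H = diag(-144, -48).
Both eigenvalues are negative, so H is negative definite: a local maximum.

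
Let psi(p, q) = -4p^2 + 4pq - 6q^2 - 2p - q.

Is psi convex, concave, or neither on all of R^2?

psi is quadratic, so its Hessian is the constant matrix H = [[-8, 4], [4, -12]].
det(H) = 80, tr(H) = -20.
det(H) > 0 and tr(H) < 0, so H is negative definite everywhere: concave.

concave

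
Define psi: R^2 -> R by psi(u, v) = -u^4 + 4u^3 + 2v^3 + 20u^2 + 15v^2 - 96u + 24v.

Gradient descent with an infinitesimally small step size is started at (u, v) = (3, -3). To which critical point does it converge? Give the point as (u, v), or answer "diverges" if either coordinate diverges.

psi is separable, so gradient descent decouples: u follows -∂psi/∂u, v follows -∂psi/∂v.
∂psi/∂u = -4(u - 4)(u - 2)(u + 3); at u=3 this is 24, so u decreases.
∂psi/∂v = 6(v + 1)(v + 4); at v=-3 this is -12, so v increases.
u converges to its nearest critical value 2 (a local min of the u-part); v converges to -1. The iterate converges to (2, -1).

(2, -1)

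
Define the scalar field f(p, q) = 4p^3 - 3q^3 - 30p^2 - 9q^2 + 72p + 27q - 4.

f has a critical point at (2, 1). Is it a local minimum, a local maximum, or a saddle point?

The mixed partial ∂²f/∂p∂q is 0, so the Hessian at any point is diag(f_pp, f_qq) = diag(12(2p - 5), -18(q + 1)).
At (2, 1): H = diag(-12, -36).
Both eigenvalues are negative, so H is negative definite: a local maximum.

local maximum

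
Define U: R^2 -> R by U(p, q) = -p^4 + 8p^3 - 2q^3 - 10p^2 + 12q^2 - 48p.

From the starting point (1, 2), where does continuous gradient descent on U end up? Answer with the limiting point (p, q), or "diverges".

U is separable, so gradient descent decouples: p follows -∂U/∂p, q follows -∂U/∂q.
∂U/∂p = -4(p - 4)(p - 3)(p + 1); at p=1 this is -48, so p increases.
∂U/∂q = -6q(q - 4); at q=2 this is 24, so q decreases.
p converges to its nearest critical value 3 (a local min of the p-part); q converges to 0. The iterate converges to (3, 0).

(3, 0)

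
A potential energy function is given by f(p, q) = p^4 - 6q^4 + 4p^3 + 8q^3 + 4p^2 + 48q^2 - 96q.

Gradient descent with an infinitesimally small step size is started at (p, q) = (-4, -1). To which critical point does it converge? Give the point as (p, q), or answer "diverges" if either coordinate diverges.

(-2, 1)

f is separable, so gradient descent decouples: p follows -∂f/∂p, q follows -∂f/∂q.
∂f/∂p = 4p(p + 1)(p + 2); at p=-4 this is -96, so p increases.
∂f/∂q = -24(q - 2)(q - 1)(q + 2); at q=-1 this is -144, so q increases.
p converges to its nearest critical value -2 (a local min of the p-part); q converges to 1. The iterate converges to (-2, 1).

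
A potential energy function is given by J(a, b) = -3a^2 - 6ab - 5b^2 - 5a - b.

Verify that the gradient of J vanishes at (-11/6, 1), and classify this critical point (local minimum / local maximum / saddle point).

local maximum

∇J = (-6a - 6b - 5, -6a - 10b - 1); substituting (-11/6, 1) gives ∇J = (0, 0), so (-11/6, 1) is indeed a critical point.
The Hessian of J is constant: H = [[-6, -6], [-6, -10]].
det(H) = (-6)·(-10) − (-6)² = 24.
det(H) > 0 and tr(H) = -16 < 0, so H is negative definite and the point is a local maximum.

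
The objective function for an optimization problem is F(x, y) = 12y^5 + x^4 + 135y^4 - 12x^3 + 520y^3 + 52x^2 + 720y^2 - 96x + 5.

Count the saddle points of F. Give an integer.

F separates as a function of x plus a function of y, so ∇F=0 decouples.
∂F/∂x = 4(x - 4)(x - 3)(x - 2) = 0 at x ∈ {2, 3, 4}; ∂F/∂y = 60y(y + 2)(y + 3)(y + 4) = 0 at y ∈ {-4, -3, -2, 0}.
The Hessian is diagonal: diag(F_xx, F_yy). Second derivatives: F_xx(2)=8, F_xx(3)=-4, F_xx(4)=8; F_yy(-4)=-480, F_yy(-3)=180, F_yy(-2)=-240, F_yy(0)=1440.
Saddle points occur where the two diagonal entries have opposite signs: (2, -4), (2, -2), (3, -3), (3, 0), (4, -4), (4, -2). Count: 6.

6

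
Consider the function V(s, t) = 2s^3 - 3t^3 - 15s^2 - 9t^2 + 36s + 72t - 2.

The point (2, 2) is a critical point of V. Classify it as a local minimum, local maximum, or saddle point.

local maximum

The mixed partial ∂²V/∂s∂t is 0, so the Hessian at any point is diag(V_ss, V_tt) = diag(6(2s - 5), -18(t + 1)).
At (2, 2): H = diag(-6, -54).
Both eigenvalues are negative, so H is negative definite: a local maximum.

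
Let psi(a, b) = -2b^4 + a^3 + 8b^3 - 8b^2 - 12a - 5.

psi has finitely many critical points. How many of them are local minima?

1

psi separates as a function of a plus a function of b, so ∇psi=0 decouples.
∂psi/∂a = 3(a - 2)(a + 2) = 0 at a ∈ {-2, 2}; ∂psi/∂b = -8b(b - 2)(b - 1) = 0 at b ∈ {0, 1, 2}.
The Hessian is diagonal: diag(psi_aa, psi_bb). Second derivatives: psi_aa(-2)=-12, psi_aa(2)=12; psi_bb(0)=-16, psi_bb(1)=8, psi_bb(2)=-16.
Local minima occur where both diagonal entries positive: (2, 1). Count: 1.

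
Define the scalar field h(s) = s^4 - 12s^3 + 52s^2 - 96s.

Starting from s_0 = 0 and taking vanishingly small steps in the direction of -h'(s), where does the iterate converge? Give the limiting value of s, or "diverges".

2

h'(s) = 4(s - 4)(s - 3)(s - 2), so h'(0) = -96.
Gradient descent moves in the -h' direction, i.e. s is increasing.
The nearest critical point in that direction is s = 2, where h'' = 8 > 0 (a local minimum). The iterate converges there.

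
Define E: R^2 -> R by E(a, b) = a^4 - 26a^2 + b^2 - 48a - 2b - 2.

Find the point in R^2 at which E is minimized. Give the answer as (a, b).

(4, 1)

E(a,b) separates as P(a) + Q(b) − 2, so its minimum is min P + min Q − 2.
P'(a) = 4(a - 4)(a + 1)(a + 3) vanishes at a ∈ {-3, -1, 4}; Q'(b) = 2b - 2 vanishes at b ∈ {1}.
Local minima of P (where P''>0): P(-3)=-9, P(4)=-352. Local minima of Q: Q(1)=-1.
So the global minimum of E is P(4) + Q(1) − 2 = -352 − 1 − 2 = -355, attained at (4, 1).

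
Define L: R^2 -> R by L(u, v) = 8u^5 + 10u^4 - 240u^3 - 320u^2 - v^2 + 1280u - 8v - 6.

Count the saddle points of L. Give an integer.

2

L separates as a function of u plus a function of v, so ∇L=0 decouples.
∂L/∂u = 40(u - 4)(u - 1)(u + 2)(u + 4) = 0 at u ∈ {-4, -2, 1, 4}; ∂L/∂v = -2(v + 4) = 0 at v ∈ {-4}.
The Hessian is diagonal: diag(L_uu, L_vv). Second derivatives: L_uu(-4)=-3200, L_uu(-2)=1440, L_uu(1)=-1800, L_uu(4)=5760; L_vv(-4)=-2.
Saddle points occur where the two diagonal entries have opposite signs: (-2, -4), (4, -4). Count: 2.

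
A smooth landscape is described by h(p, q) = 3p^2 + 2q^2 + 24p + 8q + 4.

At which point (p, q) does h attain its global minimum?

(-4, -2)

h(p,q) separates as A(p) + B(q) + 4, so its minimum is min A + min B + 4.
A'(p) = 6p + 24 vanishes at p ∈ {-4}; B'(q) = 4q + 8 vanishes at q ∈ {-2}.
Local minima of A (where A''>0): A(-4)=-48. Local minima of B: B(-2)=-8.
So the global minimum of h is A(-4) + B(-2) + 4 = -48 − 8 + 4 = -52, attained at (-4, -2).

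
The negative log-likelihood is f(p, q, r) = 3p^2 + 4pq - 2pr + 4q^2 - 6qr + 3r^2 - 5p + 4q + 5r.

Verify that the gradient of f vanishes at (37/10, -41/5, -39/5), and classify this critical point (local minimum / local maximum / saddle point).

∇f = (6p + 4q - 2r - 5, 4p + 8q - 6r + 4, -2p - 6q + 6r + 5); substituting (37/10, -41/5, -39/5) gives ∇f = (0, 0, 0), so (37/10, -41/5, -39/5) is indeed a critical point.
The Hessian is constant: H = [[6, 4, -2], [4, 8, -6], [-2, -6, 6]].
Leading principal minors: Δ₁ = 6, Δ₂ = 32, Δ₃ = 40.
All leading minors are positive, so H is positive definite: a local minimum.

local minimum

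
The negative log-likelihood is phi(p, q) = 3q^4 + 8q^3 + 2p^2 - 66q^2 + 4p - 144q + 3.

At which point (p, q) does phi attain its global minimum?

(-1, 3)

phi(p,q) separates as A(p) + B(q) + 3, so its minimum is min A + min B + 3.
A'(p) = 4p + 4 vanishes at p ∈ {-1}; B'(q) = 12(q - 3)(q + 1)(q + 4) vanishes at q ∈ {-4, -1, 3}.
Local minima of A (where A''>0): A(-1)=-2. Local minima of B: B(-4)=-224, B(3)=-567.
So the global minimum of phi is A(-1) + B(3) + 3 = -2 − 567 + 3 = -566, attained at (-1, 3).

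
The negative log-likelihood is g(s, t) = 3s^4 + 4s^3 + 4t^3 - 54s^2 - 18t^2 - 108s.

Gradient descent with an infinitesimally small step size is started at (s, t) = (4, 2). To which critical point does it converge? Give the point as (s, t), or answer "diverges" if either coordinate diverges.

(3, 3)

g is separable, so gradient descent decouples: s follows -∂g/∂s, t follows -∂g/∂t.
∂g/∂s = 12(s - 3)(s + 1)(s + 3); at s=4 this is 420, so s decreases.
∂g/∂t = 12t(t - 3); at t=2 this is -24, so t increases.
s converges to its nearest critical value 3 (a local min of the s-part); t converges to 3. The iterate converges to (3, 3).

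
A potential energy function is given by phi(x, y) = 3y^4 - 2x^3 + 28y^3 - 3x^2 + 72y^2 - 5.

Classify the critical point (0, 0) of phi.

saddle point

The mixed partial ∂²phi/∂x∂y is 0, so the Hessian at any point is diag(phi_xx, phi_yy) = diag(-6(2x + 1), 12(3y^2 + 14y + 12)).
At (0, 0): H = diag(-6, 144).
The eigenvalues have opposite signs, so H is indefinite: a saddle point.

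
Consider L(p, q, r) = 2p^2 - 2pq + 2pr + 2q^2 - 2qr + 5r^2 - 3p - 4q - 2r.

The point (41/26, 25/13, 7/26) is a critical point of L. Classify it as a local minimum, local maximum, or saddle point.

local minimum

The Hessian is constant: H = [[4, -2, 2], [-2, 4, -2], [2, -2, 10]].
Leading principal minors: Δ₁ = 4, Δ₂ = 12, Δ₃ = 104.
All leading minors are positive, so H is positive definite: a local minimum.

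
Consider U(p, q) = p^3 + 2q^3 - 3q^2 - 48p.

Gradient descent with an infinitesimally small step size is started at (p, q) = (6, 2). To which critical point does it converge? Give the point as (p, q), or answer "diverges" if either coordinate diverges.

U is separable, so gradient descent decouples: p follows -∂U/∂p, q follows -∂U/∂q.
∂U/∂p = 3(p - 4)(p + 4); at p=6 this is 60, so p decreases.
∂U/∂q = 6q(q - 1); at q=2 this is 12, so q decreases.
p converges to its nearest critical value 4 (a local min of the p-part); q converges to 1. The iterate converges to (4, 1).

(4, 1)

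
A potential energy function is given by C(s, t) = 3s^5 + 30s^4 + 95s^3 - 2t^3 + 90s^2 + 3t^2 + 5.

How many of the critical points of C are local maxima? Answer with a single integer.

C separates as a function of s plus a function of t, so ∇C=0 decouples.
∂C/∂s = 15s(s + 1)(s + 3)(s + 4) = 0 at s ∈ {-4, -3, -1, 0}; ∂C/∂t = -6t(t - 1) = 0 at t ∈ {0, 1}.
The Hessian is diagonal: diag(C_ss, C_tt). Second derivatives: C_ss(-4)=-180, C_ss(-3)=90, C_ss(-1)=-90, C_ss(0)=180; C_tt(0)=6, C_tt(1)=-6.
Local maxima occur where both diagonal entries negative: (-4, 1), (-1, 1). Count: 2.

2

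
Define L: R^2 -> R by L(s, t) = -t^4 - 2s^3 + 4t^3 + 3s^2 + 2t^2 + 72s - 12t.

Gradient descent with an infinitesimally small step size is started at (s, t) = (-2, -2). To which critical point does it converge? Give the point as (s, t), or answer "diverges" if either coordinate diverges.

L is separable, so gradient descent decouples: s follows -∂L/∂s, t follows -∂L/∂t.
∂L/∂s = -6(s - 4)(s + 3); at s=-2 this is 36, so s decreases.
∂L/∂t = -4(t - 3)(t - 1)(t + 1); at t=-2 this is 60, so t decreases.
The t-coordinate has no critical point in that direction and runs off to infinity.

diverges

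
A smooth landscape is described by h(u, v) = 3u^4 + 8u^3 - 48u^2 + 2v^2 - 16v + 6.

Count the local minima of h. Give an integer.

h separates as a function of u plus a function of v, so ∇h=0 decouples.
∂h/∂u = 12u(u - 2)(u + 4) = 0 at u ∈ {-4, 0, 2}; ∂h/∂v = 4(v - 4) = 0 at v ∈ {4}.
The Hessian is diagonal: diag(h_uu, h_vv). Second derivatives: h_uu(-4)=288, h_uu(0)=-96, h_uu(2)=144; h_vv(4)=4.
Local minima occur where both diagonal entries positive: (-4, 4), (2, 4). Count: 2.

2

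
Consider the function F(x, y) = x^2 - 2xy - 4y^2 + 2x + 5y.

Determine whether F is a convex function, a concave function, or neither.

F is quadratic, so its Hessian is the constant matrix H = [[2, -2], [-2, -8]].
det(H) = -20, tr(H) = -6.
det(H) < 0, so H is indefinite: neither convex nor concave.

neither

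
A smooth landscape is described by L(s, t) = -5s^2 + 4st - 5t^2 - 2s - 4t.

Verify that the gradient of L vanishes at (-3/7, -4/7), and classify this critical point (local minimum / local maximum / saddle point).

local maximum

∇L = (-10s + 4t - 2, 4s - 10t - 4); substituting (-3/7, -4/7) gives ∇L = (0, 0), so (-3/7, -4/7) is indeed a critical point.
The Hessian of L is constant: H = [[-10, 4], [4, -10]].
det(H) = (-10)·(-10) − 4² = 84.
det(H) > 0 and tr(H) = -20 < 0, so H is negative definite and the point is a local maximum.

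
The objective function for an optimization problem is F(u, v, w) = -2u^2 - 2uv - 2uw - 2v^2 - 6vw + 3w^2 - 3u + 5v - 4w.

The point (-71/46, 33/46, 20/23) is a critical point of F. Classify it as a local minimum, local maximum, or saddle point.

The Hessian is constant: H = [[-4, -2, -2], [-2, -4, -6], [-2, -6, 6]].
Leading principal minors: Δ₁ = -4, Δ₂ = 12, Δ₃ = 184.
The minors fit neither the all-positive nor the alternating-sign pattern, so H is indefinite: a saddle point.

saddle point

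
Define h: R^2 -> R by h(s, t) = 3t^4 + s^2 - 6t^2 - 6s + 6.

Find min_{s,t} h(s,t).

h(s,t) separates as P(s) + Q(t) + 6, so its minimum is min P + min Q + 6.
P'(s) = 2s - 6 vanishes at s ∈ {3}; Q'(t) = 12t(t - 1)(t + 1) vanishes at t ∈ {-1, 0, 1}.
Local minima of P (where P''>0): P(3)=-9. Local minima of Q: Q(-1)=-3, Q(1)=-3.
So the global minimum of h is P(3) + Q(-1) + 6 = -9 − 3 + 6 = -6, attained at (3, -1).

-6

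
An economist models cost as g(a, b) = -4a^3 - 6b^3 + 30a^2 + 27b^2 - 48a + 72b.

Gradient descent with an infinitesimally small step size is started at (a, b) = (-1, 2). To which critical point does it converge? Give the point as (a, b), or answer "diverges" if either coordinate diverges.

g is separable, so gradient descent decouples: a follows -∂g/∂a, b follows -∂g/∂b.
∂g/∂a = -12(a - 4)(a - 1); at a=-1 this is -120, so a increases.
∂g/∂b = -18(b - 4)(b + 1); at b=2 this is 108, so b decreases.
a converges to its nearest critical value 1 (a local min of the a-part); b converges to -1. The iterate converges to (1, -1).

(1, -1)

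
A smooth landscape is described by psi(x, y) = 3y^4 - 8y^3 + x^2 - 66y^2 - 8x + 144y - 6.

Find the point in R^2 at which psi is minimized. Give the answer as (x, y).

(4, -3)

psi(x,y) separates as P(x) + Q(y) − 6, so its minimum is min P + min Q − 6.
P'(x) = 2x - 8 vanishes at x ∈ {4}; Q'(y) = 12(y - 4)(y - 1)(y + 3) vanishes at y ∈ {-3, 1, 4}.
Local minima of P (where P''>0): P(4)=-16. Local minima of Q: Q(-3)=-567, Q(4)=-224.
So the global minimum of psi is P(4) + Q(-3) − 6 = -16 − 567 − 6 = -589, attained at (4, -3).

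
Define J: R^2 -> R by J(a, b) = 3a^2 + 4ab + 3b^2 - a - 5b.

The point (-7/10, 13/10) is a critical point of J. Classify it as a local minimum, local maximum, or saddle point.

The Hessian of J is constant: H = [[6, 4], [4, 6]].
det(H) = 6·6 − 4² = 20.
det(H) > 0 and tr(H) = 12 > 0, so H is positive definite and the point is a local minimum.

local minimum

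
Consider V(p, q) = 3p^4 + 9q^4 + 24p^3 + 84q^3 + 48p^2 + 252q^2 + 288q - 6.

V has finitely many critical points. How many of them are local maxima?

1

V separates as a function of p plus a function of q, so ∇V=0 decouples.
∂V/∂p = 12p(p + 2)(p + 4) = 0 at p ∈ {-4, -2, 0}; ∂V/∂q = 36(q + 1)(q + 2)(q + 4) = 0 at q ∈ {-4, -2, -1}.
The Hessian is diagonal: diag(V_pp, V_qq). Second derivatives: V_pp(-4)=96, V_pp(-2)=-48, V_pp(0)=96; V_qq(-4)=216, V_qq(-2)=-72, V_qq(-1)=108.
Local maxima occur where both diagonal entries negative: (-2, -2). Count: 1.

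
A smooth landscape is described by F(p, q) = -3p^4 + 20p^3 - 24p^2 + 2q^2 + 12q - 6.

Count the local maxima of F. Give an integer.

0

F separates as a function of p plus a function of q, so ∇F=0 decouples.
∂F/∂p = -12p(p - 4)(p - 1) = 0 at p ∈ {0, 1, 4}; ∂F/∂q = 4(q + 3) = 0 at q ∈ {-3}.
The Hessian is diagonal: diag(F_pp, F_qq). Second derivatives: F_pp(0)=-48, F_pp(1)=36, F_pp(4)=-144; F_qq(-3)=4.
Local maxima occur where both diagonal entries negative: none. Count: 0.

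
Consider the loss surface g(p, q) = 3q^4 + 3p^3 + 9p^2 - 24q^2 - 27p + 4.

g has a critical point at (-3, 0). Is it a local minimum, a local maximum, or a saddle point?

local maximum

The mixed partial ∂²g/∂p∂q is 0, so the Hessian at any point is diag(g_pp, g_qq) = diag(18(p + 1), 12(3q^2 - 4)).
At (-3, 0): H = diag(-36, -48).
Both eigenvalues are negative, so H is negative definite: a local maximum.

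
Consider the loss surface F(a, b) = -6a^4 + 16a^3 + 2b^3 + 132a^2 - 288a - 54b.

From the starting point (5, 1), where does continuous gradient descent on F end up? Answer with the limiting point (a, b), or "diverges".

diverges

F is separable, so gradient descent decouples: a follows -∂F/∂a, b follows -∂F/∂b.
∂F/∂a = -24(a - 4)(a - 1)(a + 3); at a=5 this is -768, so a increases.
∂F/∂b = 6(b - 3)(b + 3); at b=1 this is -48, so b increases.
The a-coordinate has no critical point in that direction and runs off to infinity.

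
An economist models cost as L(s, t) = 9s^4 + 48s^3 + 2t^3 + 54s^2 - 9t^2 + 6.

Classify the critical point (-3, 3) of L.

local minimum

The mixed partial ∂²L/∂s∂t is 0, so the Hessian at any point is diag(L_ss, L_tt) = diag(36(3s^2 + 8s + 3), 6(2t - 3)).
At (-3, 3): H = diag(216, 18).
Both eigenvalues are positive, so H is positive definite: a local minimum.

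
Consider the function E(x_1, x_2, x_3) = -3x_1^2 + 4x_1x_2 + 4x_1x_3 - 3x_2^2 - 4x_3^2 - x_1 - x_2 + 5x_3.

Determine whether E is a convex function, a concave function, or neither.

concave

E is quadratic, so its Hessian is the constant matrix H = [[-6, 4, 4], [4, -6, 0], [4, 0, -8]].
Leading principal minors: -6, 20, -64.
Signs alternate −, +, − ⇒ H ≺ 0 ⇒ concave.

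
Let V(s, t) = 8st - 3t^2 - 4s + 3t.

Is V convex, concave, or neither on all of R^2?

neither

V is quadratic, so its Hessian is the constant matrix H = [[0, 8], [8, -6]].
det(H) = -64, tr(H) = -6.
det(H) < 0, so H is indefinite: neither convex nor concave.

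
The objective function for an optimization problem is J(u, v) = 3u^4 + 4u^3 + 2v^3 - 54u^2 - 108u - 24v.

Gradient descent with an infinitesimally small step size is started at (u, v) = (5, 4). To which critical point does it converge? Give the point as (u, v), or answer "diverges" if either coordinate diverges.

(3, 2)

J is separable, so gradient descent decouples: u follows -∂J/∂u, v follows -∂J/∂v.
∂J/∂u = 12(u - 3)(u + 1)(u + 3); at u=5 this is 1152, so u decreases.
∂J/∂v = 6(v - 2)(v + 2); at v=4 this is 72, so v decreases.
u converges to its nearest critical value 3 (a local min of the u-part); v converges to 2. The iterate converges to (3, 2).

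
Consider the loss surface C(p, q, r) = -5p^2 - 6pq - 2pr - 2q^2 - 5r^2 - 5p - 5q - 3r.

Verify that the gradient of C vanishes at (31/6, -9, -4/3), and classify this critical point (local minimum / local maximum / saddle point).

∇C = (-10p - 6q - 2r - 5, -6p - 4q - 5, -2p - 10r - 3); substituting (31/6, -9, -4/3) gives ∇C = (0, 0, 0), so (31/6, -9, -4/3) is indeed a critical point.
The Hessian is constant: H = [[-10, -6, -2], [-6, -4, 0], [-2, 0, -10]].
Leading principal minors: Δ₁ = -10, Δ₂ = 4, Δ₃ = -24.
The minors alternate sign starting negative (−, +, −), so H is negative definite: a local maximum.

local maximum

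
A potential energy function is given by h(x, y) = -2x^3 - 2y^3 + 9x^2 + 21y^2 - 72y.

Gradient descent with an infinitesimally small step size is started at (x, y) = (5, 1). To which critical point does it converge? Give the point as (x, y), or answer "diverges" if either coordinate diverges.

diverges

h is separable, so gradient descent decouples: x follows -∂h/∂x, y follows -∂h/∂y.
∂h/∂x = -6x(x - 3); at x=5 this is -60, so x increases.
∂h/∂y = -6(y - 4)(y - 3); at y=1 this is -36, so y increases.
The x-coordinate has no critical point in that direction and runs off to infinity.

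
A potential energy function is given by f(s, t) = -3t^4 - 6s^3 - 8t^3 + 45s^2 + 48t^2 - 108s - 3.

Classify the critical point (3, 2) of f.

The mixed partial ∂²f/∂s∂t is 0, so the Hessian at any point is diag(f_ss, f_tt) = diag(18(-2s + 5), 12(-3t^2 - 4t + 8)).
At (3, 2): H = diag(-18, -144).
Both eigenvalues are negative, so H is negative definite: a local maximum.

local maximum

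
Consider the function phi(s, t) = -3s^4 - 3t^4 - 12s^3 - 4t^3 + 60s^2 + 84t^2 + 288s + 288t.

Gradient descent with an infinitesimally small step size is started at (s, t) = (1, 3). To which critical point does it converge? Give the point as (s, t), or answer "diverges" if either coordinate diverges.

(-2, -2)

phi is separable, so gradient descent decouples: s follows -∂phi/∂s, t follows -∂phi/∂t.
∂phi/∂s = -12(s - 3)(s + 2)(s + 4); at s=1 this is 360, so s decreases.
∂phi/∂t = -12(t - 4)(t + 2)(t + 3); at t=3 this is 360, so t decreases.
s converges to its nearest critical value -2 (a local min of the s-part); t converges to -2. The iterate converges to (-2, -2).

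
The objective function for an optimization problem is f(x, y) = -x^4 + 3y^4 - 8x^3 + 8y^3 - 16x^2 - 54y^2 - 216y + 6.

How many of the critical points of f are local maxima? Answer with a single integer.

2

f separates as a function of x plus a function of y, so ∇f=0 decouples.
∂f/∂x = -4x(x + 2)(x + 4) = 0 at x ∈ {-4, -2, 0}; ∂f/∂y = 12(y - 3)(y + 2)(y + 3) = 0 at y ∈ {-3, -2, 3}.
The Hessian is diagonal: diag(f_xx, f_yy). Second derivatives: f_xx(-4)=-32, f_xx(-2)=16, f_xx(0)=-32; f_yy(-3)=72, f_yy(-2)=-60, f_yy(3)=360.
Local maxima occur where both diagonal entries negative: (-4, -2), (0, -2). Count: 2.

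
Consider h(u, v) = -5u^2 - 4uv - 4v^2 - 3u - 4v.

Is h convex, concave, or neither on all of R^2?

h is quadratic, so its Hessian is the constant matrix H = [[-10, -4], [-4, -8]].
det(H) = 64, tr(H) = -18.
det(H) > 0 and tr(H) < 0, so H is negative definite everywhere: concave.

concave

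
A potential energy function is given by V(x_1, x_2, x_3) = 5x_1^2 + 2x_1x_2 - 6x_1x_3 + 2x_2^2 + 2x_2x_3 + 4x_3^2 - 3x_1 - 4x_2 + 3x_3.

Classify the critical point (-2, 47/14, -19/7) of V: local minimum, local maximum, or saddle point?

The Hessian is constant: H = [[10, 2, -6], [2, 4, 2], [-6, 2, 8]].
Leading principal minors: Δ₁ = 10, Δ₂ = 36, Δ₃ = 56.
All leading minors are positive, so H is positive definite: a local minimum.

local minimum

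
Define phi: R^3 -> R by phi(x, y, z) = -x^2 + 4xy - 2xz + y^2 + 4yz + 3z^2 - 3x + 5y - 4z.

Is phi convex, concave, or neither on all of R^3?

phi is quadratic, so its Hessian is the constant matrix H = [[-2, 4, -2], [4, 2, 4], [-2, 4, 6]].
Leading principal minors: -2, -20, -160.
Neither pattern holds ⇒ H is indefinite ⇒ neither convex nor concave.

neither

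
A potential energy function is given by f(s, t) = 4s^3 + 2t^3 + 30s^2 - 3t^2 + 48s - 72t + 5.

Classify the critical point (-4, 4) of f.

saddle point

The mixed partial ∂²f/∂s∂t is 0, so the Hessian at any point is diag(f_ss, f_tt) = diag(12(2s + 5), 6(2t - 1)).
At (-4, 4): H = diag(-36, 42).
The eigenvalues have opposite signs, so H is indefinite: a saddle point.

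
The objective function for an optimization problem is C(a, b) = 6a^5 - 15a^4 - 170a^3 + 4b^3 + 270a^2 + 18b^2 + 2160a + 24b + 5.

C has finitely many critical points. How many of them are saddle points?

4

C separates as a function of a plus a function of b, so ∇C=0 decouples.
∂C/∂a = 30(a - 4)(a - 3)(a + 2)(a + 3) = 0 at a ∈ {-3, -2, 3, 4}; ∂C/∂b = 12(b + 1)(b + 2) = 0 at b ∈ {-2, -1}.
The Hessian is diagonal: diag(C_aa, C_bb). Second derivatives: C_aa(-3)=-1260, C_aa(-2)=900, C_aa(3)=-900, C_aa(4)=1260; C_bb(-2)=-12, C_bb(-1)=12.
Saddle points occur where the two diagonal entries have opposite signs: (-3, -1), (-2, -2), (3, -1), (4, -2). Count: 4.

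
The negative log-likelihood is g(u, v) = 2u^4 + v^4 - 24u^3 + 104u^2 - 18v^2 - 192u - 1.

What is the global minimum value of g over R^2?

-210

g(u,v) separates as P(u) + Q(v) − 1, so its minimum is min P + min Q − 1.
P'(u) = 8(u - 4)(u - 3)(u - 2) vanishes at u ∈ {2, 3, 4}; Q'(v) = 4v(v - 3)(v + 3) vanishes at v ∈ {-3, 0, 3}.
Local minima of P (where P''>0): P(2)=-128, P(4)=-128. Local minima of Q: Q(-3)=-81, Q(3)=-81.
So the global minimum of g is P(2) + Q(-3) − 1 = -128 − 81 − 1 = -210, attained at (2, -3).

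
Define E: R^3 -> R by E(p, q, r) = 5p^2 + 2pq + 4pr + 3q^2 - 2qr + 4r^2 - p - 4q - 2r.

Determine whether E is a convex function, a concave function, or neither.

convex

E is quadratic, so its Hessian is the constant matrix H = [[10, 2, 4], [2, 6, -2], [4, -2, 8]].
Leading principal minors: 10, 56, 280.
All positive ⇒ H ≻ 0 ⇒ convex.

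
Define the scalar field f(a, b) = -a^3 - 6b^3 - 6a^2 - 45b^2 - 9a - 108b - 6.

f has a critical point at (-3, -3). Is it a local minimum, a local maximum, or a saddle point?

The mixed partial ∂²f/∂a∂b is 0, so the Hessian at any point is diag(f_aa, f_bb) = diag(-6(a + 2), -18(2b + 5)).
At (-3, -3): H = diag(6, 18).
Both eigenvalues are positive, so H is positive definite: a local minimum.

local minimum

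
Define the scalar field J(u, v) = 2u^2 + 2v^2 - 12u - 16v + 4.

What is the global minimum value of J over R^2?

-46

J(u,v) separates as P(u) + Q(v) + 4, so its minimum is min P + min Q + 4.
P'(u) = 4u - 12 vanishes at u ∈ {3}; Q'(v) = 4v - 16 vanishes at v ∈ {4}.
Local minima of P (where P''>0): P(3)=-18. Local minima of Q: Q(4)=-32.
So the global minimum of J is P(3) + Q(4) + 4 = -18 − 32 + 4 = -46, attained at (3, 4).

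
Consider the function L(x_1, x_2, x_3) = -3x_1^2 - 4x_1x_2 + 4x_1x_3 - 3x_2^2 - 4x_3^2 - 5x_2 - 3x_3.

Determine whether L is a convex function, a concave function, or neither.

concave

L is quadratic, so its Hessian is the constant matrix H = [[-6, -4, 4], [-4, -6, 0], [4, 0, -8]].
Leading principal minors: -6, 20, -64.
Signs alternate −, +, − ⇒ H ≺ 0 ⇒ concave.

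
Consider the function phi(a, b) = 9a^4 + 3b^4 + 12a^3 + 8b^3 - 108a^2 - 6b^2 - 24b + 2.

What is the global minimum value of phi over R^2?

phi(a,b) separates as P(a) + Q(b) + 2, so its minimum is min P + min Q + 2.
P'(a) = 36a(a - 2)(a + 3) vanishes at a ∈ {-3, 0, 2}; Q'(b) = 12(b - 1)(b + 1)(b + 2) vanishes at b ∈ {-2, -1, 1}.
Local minima of P (where P''>0): P(-3)=-567, P(2)=-192. Local minima of Q: Q(-2)=8, Q(1)=-19.
So the global minimum of phi is P(-3) + Q(1) + 2 = -567 − 19 + 2 = -584, attained at (-3, 1).

-584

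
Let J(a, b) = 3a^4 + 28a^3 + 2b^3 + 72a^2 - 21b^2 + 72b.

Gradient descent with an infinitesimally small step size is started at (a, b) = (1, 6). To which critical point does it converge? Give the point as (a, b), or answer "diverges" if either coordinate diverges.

(0, 4)

J is separable, so gradient descent decouples: a follows -∂J/∂a, b follows -∂J/∂b.
∂J/∂a = 12a(a + 3)(a + 4); at a=1 this is 240, so a decreases.
∂J/∂b = 6(b - 4)(b - 3); at b=6 this is 36, so b decreases.
a converges to its nearest critical value 0 (a local min of the a-part); b converges to 4. The iterate converges to (0, 4).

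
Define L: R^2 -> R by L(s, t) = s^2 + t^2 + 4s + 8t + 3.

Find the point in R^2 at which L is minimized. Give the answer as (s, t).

(-2, -4)

L(s,t) separates as P(s) + Q(t) + 3, so its minimum is min P + min Q + 3.
P'(s) = 2s + 4 vanishes at s ∈ {-2}; Q'(t) = 2(t + 4) vanishes at t ∈ {-4}.
Local minima of P (where P''>0): P(-2)=-4. Local minima of Q: Q(-4)=-16.
So the global minimum of L is P(-2) + Q(-4) + 3 = -4 − 16 + 3 = -17, attained at (-2, -4).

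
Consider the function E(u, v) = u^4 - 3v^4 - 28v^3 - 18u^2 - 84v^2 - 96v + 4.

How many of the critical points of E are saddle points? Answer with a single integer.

5

E separates as a function of u plus a function of v, so ∇E=0 decouples.
∂E/∂u = 4u(u - 3)(u + 3) = 0 at u ∈ {-3, 0, 3}; ∂E/∂v = -12(v + 1)(v + 2)(v + 4) = 0 at v ∈ {-4, -2, -1}.
The Hessian is diagonal: diag(E_uu, E_vv). Second derivatives: E_uu(-3)=72, E_uu(0)=-36, E_uu(3)=72; E_vv(-4)=-72, E_vv(-2)=24, E_vv(-1)=-36.
Saddle points occur where the two diagonal entries have opposite signs: (-3, -4), (-3, -1), (0, -2), (3, -4), (3, -1). Count: 5.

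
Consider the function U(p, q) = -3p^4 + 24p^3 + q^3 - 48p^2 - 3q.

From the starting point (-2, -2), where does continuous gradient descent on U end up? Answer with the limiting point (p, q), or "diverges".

U is separable, so gradient descent decouples: p follows -∂U/∂p, q follows -∂U/∂q.
∂U/∂p = -12p(p - 4)(p - 2); at p=-2 this is 576, so p decreases.
∂U/∂q = 3(q - 1)(q + 1); at q=-2 this is 9, so q decreases.
The p-coordinate has no critical point in that direction and runs off to infinity.

diverges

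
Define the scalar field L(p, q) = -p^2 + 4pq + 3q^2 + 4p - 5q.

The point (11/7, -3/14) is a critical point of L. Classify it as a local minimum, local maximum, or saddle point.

The Hessian of L is constant: H = [[-2, 4], [4, 6]].
det(H) = (-2)·6 − 4² = -28.
Since det(H) < 0, H is indefinite and the critical point is a saddle point.

saddle point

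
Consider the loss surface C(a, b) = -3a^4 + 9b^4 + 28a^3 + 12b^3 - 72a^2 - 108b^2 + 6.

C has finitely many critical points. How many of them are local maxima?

2

C separates as a function of a plus a function of b, so ∇C=0 decouples.
∂C/∂a = -12a(a - 4)(a - 3) = 0 at a ∈ {0, 3, 4}; ∂C/∂b = 36b(b - 2)(b + 3) = 0 at b ∈ {-3, 0, 2}.
The Hessian is diagonal: diag(C_aa, C_bb). Second derivatives: C_aa(0)=-144, C_aa(3)=36, C_aa(4)=-48; C_bb(-3)=540, C_bb(0)=-216, C_bb(2)=360.
Local maxima occur where both diagonal entries negative: (0, 0), (4, 0). Count: 2.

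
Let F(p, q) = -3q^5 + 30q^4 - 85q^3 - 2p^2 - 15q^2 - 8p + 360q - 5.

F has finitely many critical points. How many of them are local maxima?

F separates as a function of p plus a function of q, so ∇F=0 decouples.
∂F/∂p = -4(p + 2) = 0 at p ∈ {-2}; ∂F/∂q = -15(q - 4)(q - 3)(q - 2)(q + 1) = 0 at q ∈ {-1, 2, 3, 4}.
The Hessian is diagonal: diag(F_pp, F_qq). Second derivatives: F_pp(-2)=-4; F_qq(-1)=900, F_qq(2)=-90, F_qq(3)=60, F_qq(4)=-150.
Local maxima occur where both diagonal entries negative: (-2, 2), (-2, 4). Count: 2.

2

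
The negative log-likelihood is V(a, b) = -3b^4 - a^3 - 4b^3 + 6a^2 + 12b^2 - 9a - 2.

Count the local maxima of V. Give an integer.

V separates as a function of a plus a function of b, so ∇V=0 decouples.
∂V/∂a = -3(a - 3)(a - 1) = 0 at a ∈ {1, 3}; ∂V/∂b = -12b(b - 1)(b + 2) = 0 at b ∈ {-2, 0, 1}.
The Hessian is diagonal: diag(V_aa, V_bb). Second derivatives: V_aa(1)=6, V_aa(3)=-6; V_bb(-2)=-72, V_bb(0)=24, V_bb(1)=-36.
Local maxima occur where both diagonal entries negative: (3, -2), (3, 1). Count: 2.

2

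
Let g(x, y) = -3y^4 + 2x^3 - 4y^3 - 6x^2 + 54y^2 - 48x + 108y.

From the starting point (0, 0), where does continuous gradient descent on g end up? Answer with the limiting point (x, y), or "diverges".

g is separable, so gradient descent decouples: x follows -∂g/∂x, y follows -∂g/∂y.
∂g/∂x = 6(x - 4)(x + 2); at x=0 this is -48, so x increases.
∂g/∂y = -12(y - 3)(y + 1)(y + 3); at y=0 this is 108, so y decreases.
x converges to its nearest critical value 4 (a local min of the x-part); y converges to -1. The iterate converges to (4, -1).

(4, -1)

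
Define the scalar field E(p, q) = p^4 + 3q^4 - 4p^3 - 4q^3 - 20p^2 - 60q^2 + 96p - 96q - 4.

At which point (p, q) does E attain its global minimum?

E(p,q) separates as A(p) + B(q) − 4, so its minimum is min A + min B − 4.
A'(p) = 4(p - 4)(p - 2)(p + 3) vanishes at p ∈ {-3, 2, 4}; B'(q) = 12(q - 4)(q + 1)(q + 2) vanishes at q ∈ {-2, -1, 4}.
Local minima of A (where A''>0): A(-3)=-279, A(4)=64. Local minima of B: B(-2)=32, B(4)=-832.
So the global minimum of E is A(-3) + B(4) − 4 = -279 − 832 − 4 = -1115, attained at (-3, 4).

(-3, 4)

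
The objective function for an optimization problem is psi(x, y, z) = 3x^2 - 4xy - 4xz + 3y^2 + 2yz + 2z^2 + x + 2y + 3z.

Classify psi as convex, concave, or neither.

convex

psi is quadratic, so its Hessian is the constant matrix H = [[6, -4, -4], [-4, 6, 2], [-4, 2, 4]].
Leading principal minors: 6, 20, 24.
All positive ⇒ H ≻ 0 ⇒ convex.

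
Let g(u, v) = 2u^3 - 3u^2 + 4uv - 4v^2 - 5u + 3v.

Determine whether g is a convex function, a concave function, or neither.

The term 2u^3 is cubic, so the Hessian is not constant.
∂²g/∂u² = 12u - 6, which takes both signs as u varies (negative for sufficiently negative u). A diagonal entry of the Hessian changing sign means the Hessian is neither positive- nor negative-semidefinite on all of R^2.

neither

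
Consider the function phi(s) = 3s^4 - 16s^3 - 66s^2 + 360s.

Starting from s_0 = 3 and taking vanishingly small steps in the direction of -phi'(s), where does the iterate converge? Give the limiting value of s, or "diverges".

phi'(s) = 12(s - 5)(s - 2)(s + 3), so phi'(3) = -144.
Gradient descent moves in the -phi' direction, i.e. s is increasing.
The nearest critical point in that direction is s = 5, where phi'' = 288 > 0 (a local minimum). The iterate converges there.

5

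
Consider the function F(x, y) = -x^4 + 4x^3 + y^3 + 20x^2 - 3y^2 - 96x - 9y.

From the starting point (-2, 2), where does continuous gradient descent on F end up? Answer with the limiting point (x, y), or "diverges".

(2, 3)

F is separable, so gradient descent decouples: x follows -∂F/∂x, y follows -∂F/∂y.
∂F/∂x = -4(x - 4)(x - 2)(x + 3); at x=-2 this is -96, so x increases.
∂F/∂y = 3(y - 3)(y + 1); at y=2 this is -9, so y increases.
x converges to its nearest critical value 2 (a local min of the x-part); y converges to 3. The iterate converges to (2, 3).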